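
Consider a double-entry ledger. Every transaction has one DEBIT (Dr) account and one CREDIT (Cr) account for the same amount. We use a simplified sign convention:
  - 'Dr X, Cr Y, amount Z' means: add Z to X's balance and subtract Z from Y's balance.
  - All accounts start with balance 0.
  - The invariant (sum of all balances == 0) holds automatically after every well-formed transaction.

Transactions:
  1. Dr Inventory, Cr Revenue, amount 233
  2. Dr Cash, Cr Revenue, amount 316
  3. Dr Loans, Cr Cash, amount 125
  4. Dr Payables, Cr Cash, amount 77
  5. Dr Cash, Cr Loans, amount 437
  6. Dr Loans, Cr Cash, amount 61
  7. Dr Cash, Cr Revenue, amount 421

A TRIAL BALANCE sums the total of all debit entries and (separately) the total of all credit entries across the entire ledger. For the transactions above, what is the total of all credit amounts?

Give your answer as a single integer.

Answer: 1670

Derivation:
Txn 1: credit+=233
Txn 2: credit+=316
Txn 3: credit+=125
Txn 4: credit+=77
Txn 5: credit+=437
Txn 6: credit+=61
Txn 7: credit+=421
Total credits = 1670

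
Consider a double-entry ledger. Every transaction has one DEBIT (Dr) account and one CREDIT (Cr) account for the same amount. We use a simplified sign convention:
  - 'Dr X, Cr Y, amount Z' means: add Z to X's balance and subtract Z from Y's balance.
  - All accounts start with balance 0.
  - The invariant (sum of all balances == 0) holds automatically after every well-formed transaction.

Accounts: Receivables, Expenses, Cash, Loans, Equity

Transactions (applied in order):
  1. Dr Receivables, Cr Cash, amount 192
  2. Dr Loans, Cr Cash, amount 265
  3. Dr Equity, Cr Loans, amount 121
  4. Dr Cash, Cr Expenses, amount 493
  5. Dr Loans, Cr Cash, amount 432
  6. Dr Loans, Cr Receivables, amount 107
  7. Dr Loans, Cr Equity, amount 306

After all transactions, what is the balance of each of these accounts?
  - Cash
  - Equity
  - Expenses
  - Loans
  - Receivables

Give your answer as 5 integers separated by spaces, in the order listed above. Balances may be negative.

Answer: -396 -185 -493 989 85

Derivation:
After txn 1 (Dr Receivables, Cr Cash, amount 192): Cash=-192 Receivables=192
After txn 2 (Dr Loans, Cr Cash, amount 265): Cash=-457 Loans=265 Receivables=192
After txn 3 (Dr Equity, Cr Loans, amount 121): Cash=-457 Equity=121 Loans=144 Receivables=192
After txn 4 (Dr Cash, Cr Expenses, amount 493): Cash=36 Equity=121 Expenses=-493 Loans=144 Receivables=192
After txn 5 (Dr Loans, Cr Cash, amount 432): Cash=-396 Equity=121 Expenses=-493 Loans=576 Receivables=192
After txn 6 (Dr Loans, Cr Receivables, amount 107): Cash=-396 Equity=121 Expenses=-493 Loans=683 Receivables=85
After txn 7 (Dr Loans, Cr Equity, amount 306): Cash=-396 Equity=-185 Expenses=-493 Loans=989 Receivables=85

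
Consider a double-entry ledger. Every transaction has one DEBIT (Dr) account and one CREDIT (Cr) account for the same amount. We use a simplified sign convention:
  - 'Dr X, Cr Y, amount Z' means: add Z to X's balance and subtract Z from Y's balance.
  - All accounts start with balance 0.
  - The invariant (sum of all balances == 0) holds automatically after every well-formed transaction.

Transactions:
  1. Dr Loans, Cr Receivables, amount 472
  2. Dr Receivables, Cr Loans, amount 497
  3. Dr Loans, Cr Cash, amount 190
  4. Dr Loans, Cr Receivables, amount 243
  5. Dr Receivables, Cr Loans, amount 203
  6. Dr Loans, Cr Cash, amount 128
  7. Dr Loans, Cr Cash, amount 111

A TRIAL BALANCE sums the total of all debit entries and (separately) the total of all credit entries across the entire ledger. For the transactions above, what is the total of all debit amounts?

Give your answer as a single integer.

Txn 1: debit+=472
Txn 2: debit+=497
Txn 3: debit+=190
Txn 4: debit+=243
Txn 5: debit+=203
Txn 6: debit+=128
Txn 7: debit+=111
Total debits = 1844

Answer: 1844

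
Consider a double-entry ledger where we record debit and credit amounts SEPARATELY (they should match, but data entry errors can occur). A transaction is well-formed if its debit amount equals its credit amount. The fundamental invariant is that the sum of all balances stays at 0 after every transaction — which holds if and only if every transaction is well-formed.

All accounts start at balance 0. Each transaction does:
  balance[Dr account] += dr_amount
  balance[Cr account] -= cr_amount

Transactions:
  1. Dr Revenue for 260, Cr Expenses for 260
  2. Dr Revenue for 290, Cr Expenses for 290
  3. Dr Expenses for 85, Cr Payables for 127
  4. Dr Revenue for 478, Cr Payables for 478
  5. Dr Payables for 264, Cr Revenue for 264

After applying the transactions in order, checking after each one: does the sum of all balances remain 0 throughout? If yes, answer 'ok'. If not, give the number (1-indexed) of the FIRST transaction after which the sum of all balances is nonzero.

After txn 1: dr=260 cr=260 sum_balances=0
After txn 2: dr=290 cr=290 sum_balances=0
After txn 3: dr=85 cr=127 sum_balances=-42
After txn 4: dr=478 cr=478 sum_balances=-42
After txn 5: dr=264 cr=264 sum_balances=-42

Answer: 3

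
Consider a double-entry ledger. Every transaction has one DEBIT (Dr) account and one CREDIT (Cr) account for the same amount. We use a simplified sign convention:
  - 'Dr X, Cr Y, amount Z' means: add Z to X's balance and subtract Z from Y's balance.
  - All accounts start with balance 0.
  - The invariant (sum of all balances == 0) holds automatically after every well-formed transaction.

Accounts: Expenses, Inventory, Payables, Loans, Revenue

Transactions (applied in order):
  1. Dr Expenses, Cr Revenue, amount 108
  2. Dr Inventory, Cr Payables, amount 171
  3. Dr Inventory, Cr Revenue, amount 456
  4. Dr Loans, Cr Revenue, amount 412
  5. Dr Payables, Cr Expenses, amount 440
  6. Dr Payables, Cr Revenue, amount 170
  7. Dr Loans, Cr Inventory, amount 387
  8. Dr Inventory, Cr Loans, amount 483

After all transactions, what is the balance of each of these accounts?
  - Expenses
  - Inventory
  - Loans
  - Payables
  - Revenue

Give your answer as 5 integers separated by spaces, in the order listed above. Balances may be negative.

Answer: -332 723 316 439 -1146

Derivation:
After txn 1 (Dr Expenses, Cr Revenue, amount 108): Expenses=108 Revenue=-108
After txn 2 (Dr Inventory, Cr Payables, amount 171): Expenses=108 Inventory=171 Payables=-171 Revenue=-108
After txn 3 (Dr Inventory, Cr Revenue, amount 456): Expenses=108 Inventory=627 Payables=-171 Revenue=-564
After txn 4 (Dr Loans, Cr Revenue, amount 412): Expenses=108 Inventory=627 Loans=412 Payables=-171 Revenue=-976
After txn 5 (Dr Payables, Cr Expenses, amount 440): Expenses=-332 Inventory=627 Loans=412 Payables=269 Revenue=-976
After txn 6 (Dr Payables, Cr Revenue, amount 170): Expenses=-332 Inventory=627 Loans=412 Payables=439 Revenue=-1146
After txn 7 (Dr Loans, Cr Inventory, amount 387): Expenses=-332 Inventory=240 Loans=799 Payables=439 Revenue=-1146
After txn 8 (Dr Inventory, Cr Loans, amount 483): Expenses=-332 Inventory=723 Loans=316 Payables=439 Revenue=-1146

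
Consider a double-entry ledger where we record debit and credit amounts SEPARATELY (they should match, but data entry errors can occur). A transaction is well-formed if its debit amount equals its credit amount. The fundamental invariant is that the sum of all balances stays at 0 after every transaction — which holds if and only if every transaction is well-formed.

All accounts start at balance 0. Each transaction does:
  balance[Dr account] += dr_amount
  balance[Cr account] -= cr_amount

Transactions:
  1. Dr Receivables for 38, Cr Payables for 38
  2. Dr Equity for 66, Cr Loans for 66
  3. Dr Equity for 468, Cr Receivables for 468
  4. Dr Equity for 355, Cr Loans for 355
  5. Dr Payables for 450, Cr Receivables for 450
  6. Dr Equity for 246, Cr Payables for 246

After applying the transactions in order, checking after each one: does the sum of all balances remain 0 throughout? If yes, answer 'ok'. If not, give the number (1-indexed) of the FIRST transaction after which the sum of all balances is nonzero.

Answer: ok

Derivation:
After txn 1: dr=38 cr=38 sum_balances=0
After txn 2: dr=66 cr=66 sum_balances=0
After txn 3: dr=468 cr=468 sum_balances=0
After txn 4: dr=355 cr=355 sum_balances=0
After txn 5: dr=450 cr=450 sum_balances=0
After txn 6: dr=246 cr=246 sum_balances=0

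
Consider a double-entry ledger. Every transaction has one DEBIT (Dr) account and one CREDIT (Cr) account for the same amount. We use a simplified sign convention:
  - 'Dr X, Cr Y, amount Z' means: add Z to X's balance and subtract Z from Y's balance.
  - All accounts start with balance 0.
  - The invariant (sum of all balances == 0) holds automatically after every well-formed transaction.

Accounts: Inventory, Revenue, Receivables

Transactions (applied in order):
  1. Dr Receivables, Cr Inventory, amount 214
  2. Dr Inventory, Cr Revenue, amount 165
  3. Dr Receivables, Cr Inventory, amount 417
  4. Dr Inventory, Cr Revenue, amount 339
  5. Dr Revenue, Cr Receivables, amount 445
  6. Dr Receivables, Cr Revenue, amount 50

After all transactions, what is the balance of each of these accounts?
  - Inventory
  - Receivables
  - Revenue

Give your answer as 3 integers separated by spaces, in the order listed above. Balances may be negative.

After txn 1 (Dr Receivables, Cr Inventory, amount 214): Inventory=-214 Receivables=214
After txn 2 (Dr Inventory, Cr Revenue, amount 165): Inventory=-49 Receivables=214 Revenue=-165
After txn 3 (Dr Receivables, Cr Inventory, amount 417): Inventory=-466 Receivables=631 Revenue=-165
After txn 4 (Dr Inventory, Cr Revenue, amount 339): Inventory=-127 Receivables=631 Revenue=-504
After txn 5 (Dr Revenue, Cr Receivables, amount 445): Inventory=-127 Receivables=186 Revenue=-59
After txn 6 (Dr Receivables, Cr Revenue, amount 50): Inventory=-127 Receivables=236 Revenue=-109

Answer: -127 236 -109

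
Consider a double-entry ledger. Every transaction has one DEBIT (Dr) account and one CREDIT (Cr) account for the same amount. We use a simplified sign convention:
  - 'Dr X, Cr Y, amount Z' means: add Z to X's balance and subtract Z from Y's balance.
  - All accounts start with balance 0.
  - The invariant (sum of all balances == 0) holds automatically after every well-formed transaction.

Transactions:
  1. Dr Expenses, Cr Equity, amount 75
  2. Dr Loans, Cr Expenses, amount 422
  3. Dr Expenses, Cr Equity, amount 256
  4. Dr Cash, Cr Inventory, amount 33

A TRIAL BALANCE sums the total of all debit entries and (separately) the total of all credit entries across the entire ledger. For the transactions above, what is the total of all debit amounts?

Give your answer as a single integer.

Answer: 786

Derivation:
Txn 1: debit+=75
Txn 2: debit+=422
Txn 3: debit+=256
Txn 4: debit+=33
Total debits = 786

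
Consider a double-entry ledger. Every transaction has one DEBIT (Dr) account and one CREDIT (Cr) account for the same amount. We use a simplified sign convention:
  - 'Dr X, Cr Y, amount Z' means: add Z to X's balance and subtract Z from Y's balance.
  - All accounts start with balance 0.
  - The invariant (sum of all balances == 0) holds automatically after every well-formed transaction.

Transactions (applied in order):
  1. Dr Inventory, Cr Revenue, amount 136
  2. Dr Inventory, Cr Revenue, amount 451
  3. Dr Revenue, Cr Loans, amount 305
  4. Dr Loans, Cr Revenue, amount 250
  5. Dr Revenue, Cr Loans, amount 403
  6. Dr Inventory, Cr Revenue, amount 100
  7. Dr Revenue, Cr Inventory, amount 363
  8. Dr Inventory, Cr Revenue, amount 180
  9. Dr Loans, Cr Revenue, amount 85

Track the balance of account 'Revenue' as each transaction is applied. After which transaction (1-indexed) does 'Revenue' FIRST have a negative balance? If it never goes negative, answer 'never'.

Answer: 1

Derivation:
After txn 1: Revenue=-136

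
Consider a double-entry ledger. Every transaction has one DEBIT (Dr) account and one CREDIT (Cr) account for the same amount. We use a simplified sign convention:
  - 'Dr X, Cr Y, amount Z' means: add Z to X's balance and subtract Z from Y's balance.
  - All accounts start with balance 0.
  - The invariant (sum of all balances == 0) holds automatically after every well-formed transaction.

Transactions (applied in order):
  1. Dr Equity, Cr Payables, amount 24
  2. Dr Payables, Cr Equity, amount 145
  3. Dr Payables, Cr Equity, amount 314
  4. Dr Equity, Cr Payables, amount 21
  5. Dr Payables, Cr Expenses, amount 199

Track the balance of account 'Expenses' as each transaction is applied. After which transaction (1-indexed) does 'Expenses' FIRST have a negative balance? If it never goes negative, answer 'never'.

Answer: 5

Derivation:
After txn 1: Expenses=0
After txn 2: Expenses=0
After txn 3: Expenses=0
After txn 4: Expenses=0
After txn 5: Expenses=-199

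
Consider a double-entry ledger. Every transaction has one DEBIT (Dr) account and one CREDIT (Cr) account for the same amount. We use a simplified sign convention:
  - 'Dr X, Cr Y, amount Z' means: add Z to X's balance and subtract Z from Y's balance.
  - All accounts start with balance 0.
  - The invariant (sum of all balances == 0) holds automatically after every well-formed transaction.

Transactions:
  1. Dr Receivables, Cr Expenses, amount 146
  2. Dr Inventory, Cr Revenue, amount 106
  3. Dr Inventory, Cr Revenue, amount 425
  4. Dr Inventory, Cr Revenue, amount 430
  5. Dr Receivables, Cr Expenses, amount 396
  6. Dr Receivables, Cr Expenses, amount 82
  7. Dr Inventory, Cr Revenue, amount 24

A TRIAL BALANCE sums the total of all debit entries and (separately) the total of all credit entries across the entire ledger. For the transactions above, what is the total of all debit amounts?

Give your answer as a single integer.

Answer: 1609

Derivation:
Txn 1: debit+=146
Txn 2: debit+=106
Txn 3: debit+=425
Txn 4: debit+=430
Txn 5: debit+=396
Txn 6: debit+=82
Txn 7: debit+=24
Total debits = 1609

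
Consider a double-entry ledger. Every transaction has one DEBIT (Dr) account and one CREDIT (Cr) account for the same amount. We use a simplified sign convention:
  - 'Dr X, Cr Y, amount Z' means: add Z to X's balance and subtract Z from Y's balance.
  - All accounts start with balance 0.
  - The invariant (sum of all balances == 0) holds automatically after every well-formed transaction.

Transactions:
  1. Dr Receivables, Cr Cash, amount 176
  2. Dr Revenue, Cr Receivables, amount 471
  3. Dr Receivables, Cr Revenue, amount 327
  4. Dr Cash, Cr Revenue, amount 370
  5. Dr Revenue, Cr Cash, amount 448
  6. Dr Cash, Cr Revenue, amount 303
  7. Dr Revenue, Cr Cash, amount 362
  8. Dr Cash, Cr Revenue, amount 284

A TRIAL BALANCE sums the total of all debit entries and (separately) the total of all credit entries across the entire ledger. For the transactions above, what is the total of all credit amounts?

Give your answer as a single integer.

Txn 1: credit+=176
Txn 2: credit+=471
Txn 3: credit+=327
Txn 4: credit+=370
Txn 5: credit+=448
Txn 6: credit+=303
Txn 7: credit+=362
Txn 8: credit+=284
Total credits = 2741

Answer: 2741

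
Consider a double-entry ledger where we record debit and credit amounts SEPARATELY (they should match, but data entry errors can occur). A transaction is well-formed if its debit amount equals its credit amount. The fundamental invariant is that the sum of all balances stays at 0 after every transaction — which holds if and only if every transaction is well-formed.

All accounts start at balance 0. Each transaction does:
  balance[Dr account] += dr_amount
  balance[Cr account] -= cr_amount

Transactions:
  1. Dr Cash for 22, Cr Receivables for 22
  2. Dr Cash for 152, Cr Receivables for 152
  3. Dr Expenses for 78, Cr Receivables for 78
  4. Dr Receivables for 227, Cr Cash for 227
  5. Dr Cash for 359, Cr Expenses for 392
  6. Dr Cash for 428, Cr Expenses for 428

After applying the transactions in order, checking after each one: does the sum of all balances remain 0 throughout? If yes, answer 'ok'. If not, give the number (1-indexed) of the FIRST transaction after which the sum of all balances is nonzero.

After txn 1: dr=22 cr=22 sum_balances=0
After txn 2: dr=152 cr=152 sum_balances=0
After txn 3: dr=78 cr=78 sum_balances=0
After txn 4: dr=227 cr=227 sum_balances=0
After txn 5: dr=359 cr=392 sum_balances=-33
After txn 6: dr=428 cr=428 sum_balances=-33

Answer: 5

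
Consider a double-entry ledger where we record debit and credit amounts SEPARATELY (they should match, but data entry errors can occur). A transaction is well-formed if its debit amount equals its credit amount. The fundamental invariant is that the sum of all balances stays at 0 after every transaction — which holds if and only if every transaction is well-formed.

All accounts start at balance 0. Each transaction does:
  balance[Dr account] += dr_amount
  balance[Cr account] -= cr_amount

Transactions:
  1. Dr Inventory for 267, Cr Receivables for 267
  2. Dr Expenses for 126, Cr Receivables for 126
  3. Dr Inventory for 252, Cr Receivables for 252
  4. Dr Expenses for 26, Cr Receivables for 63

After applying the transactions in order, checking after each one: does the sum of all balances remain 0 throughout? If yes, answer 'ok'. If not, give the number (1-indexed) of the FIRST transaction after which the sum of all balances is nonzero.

After txn 1: dr=267 cr=267 sum_balances=0
After txn 2: dr=126 cr=126 sum_balances=0
After txn 3: dr=252 cr=252 sum_balances=0
After txn 4: dr=26 cr=63 sum_balances=-37

Answer: 4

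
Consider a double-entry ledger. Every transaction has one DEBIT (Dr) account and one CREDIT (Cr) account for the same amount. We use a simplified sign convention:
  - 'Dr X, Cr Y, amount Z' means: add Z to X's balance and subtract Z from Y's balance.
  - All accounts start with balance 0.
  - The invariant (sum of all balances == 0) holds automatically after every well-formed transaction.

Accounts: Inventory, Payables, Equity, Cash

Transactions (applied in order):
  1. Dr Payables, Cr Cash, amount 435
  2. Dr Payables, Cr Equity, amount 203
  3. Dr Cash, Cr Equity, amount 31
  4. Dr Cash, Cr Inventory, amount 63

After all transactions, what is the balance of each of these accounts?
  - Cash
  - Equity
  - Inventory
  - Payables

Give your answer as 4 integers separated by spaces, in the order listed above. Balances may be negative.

Answer: -341 -234 -63 638

Derivation:
After txn 1 (Dr Payables, Cr Cash, amount 435): Cash=-435 Payables=435
After txn 2 (Dr Payables, Cr Equity, amount 203): Cash=-435 Equity=-203 Payables=638
After txn 3 (Dr Cash, Cr Equity, amount 31): Cash=-404 Equity=-234 Payables=638
After txn 4 (Dr Cash, Cr Inventory, amount 63): Cash=-341 Equity=-234 Inventory=-63 Payables=638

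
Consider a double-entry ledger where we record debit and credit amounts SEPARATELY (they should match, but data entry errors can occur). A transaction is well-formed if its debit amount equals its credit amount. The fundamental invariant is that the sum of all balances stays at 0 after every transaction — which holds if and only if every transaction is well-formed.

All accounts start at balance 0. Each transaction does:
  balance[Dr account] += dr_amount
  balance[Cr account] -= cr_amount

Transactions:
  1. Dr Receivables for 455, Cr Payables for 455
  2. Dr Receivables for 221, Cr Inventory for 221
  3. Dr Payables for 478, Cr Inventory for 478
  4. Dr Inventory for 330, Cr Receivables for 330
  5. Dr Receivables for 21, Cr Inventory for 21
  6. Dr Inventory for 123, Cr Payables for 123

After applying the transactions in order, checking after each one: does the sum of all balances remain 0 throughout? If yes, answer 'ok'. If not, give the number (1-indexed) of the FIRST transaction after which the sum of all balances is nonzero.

After txn 1: dr=455 cr=455 sum_balances=0
After txn 2: dr=221 cr=221 sum_balances=0
After txn 3: dr=478 cr=478 sum_balances=0
After txn 4: dr=330 cr=330 sum_balances=0
After txn 5: dr=21 cr=21 sum_balances=0
After txn 6: dr=123 cr=123 sum_balances=0

Answer: ok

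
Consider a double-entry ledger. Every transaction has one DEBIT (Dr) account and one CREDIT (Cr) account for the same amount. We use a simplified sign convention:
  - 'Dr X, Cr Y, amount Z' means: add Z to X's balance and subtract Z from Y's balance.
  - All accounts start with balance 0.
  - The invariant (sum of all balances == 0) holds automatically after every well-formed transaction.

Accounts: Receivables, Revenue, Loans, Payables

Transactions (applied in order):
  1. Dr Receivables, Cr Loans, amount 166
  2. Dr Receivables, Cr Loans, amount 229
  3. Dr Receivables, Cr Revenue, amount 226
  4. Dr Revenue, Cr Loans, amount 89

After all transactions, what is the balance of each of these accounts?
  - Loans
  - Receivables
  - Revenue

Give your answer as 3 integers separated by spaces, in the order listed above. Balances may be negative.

After txn 1 (Dr Receivables, Cr Loans, amount 166): Loans=-166 Receivables=166
After txn 2 (Dr Receivables, Cr Loans, amount 229): Loans=-395 Receivables=395
After txn 3 (Dr Receivables, Cr Revenue, amount 226): Loans=-395 Receivables=621 Revenue=-226
After txn 4 (Dr Revenue, Cr Loans, amount 89): Loans=-484 Receivables=621 Revenue=-137

Answer: -484 621 -137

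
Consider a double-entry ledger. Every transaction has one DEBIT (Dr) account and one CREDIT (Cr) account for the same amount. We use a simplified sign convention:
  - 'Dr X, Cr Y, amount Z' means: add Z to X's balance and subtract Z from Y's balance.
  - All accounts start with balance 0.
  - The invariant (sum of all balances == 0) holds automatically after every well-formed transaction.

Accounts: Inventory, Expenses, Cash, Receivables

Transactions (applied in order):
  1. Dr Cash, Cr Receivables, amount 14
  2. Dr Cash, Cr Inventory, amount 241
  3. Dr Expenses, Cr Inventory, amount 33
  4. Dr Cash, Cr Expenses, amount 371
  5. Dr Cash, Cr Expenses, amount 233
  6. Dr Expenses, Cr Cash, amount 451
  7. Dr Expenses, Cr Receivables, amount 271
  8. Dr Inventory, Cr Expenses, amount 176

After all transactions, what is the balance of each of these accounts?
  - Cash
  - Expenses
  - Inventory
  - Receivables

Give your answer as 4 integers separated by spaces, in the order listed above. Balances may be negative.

After txn 1 (Dr Cash, Cr Receivables, amount 14): Cash=14 Receivables=-14
After txn 2 (Dr Cash, Cr Inventory, amount 241): Cash=255 Inventory=-241 Receivables=-14
After txn 3 (Dr Expenses, Cr Inventory, amount 33): Cash=255 Expenses=33 Inventory=-274 Receivables=-14
After txn 4 (Dr Cash, Cr Expenses, amount 371): Cash=626 Expenses=-338 Inventory=-274 Receivables=-14
After txn 5 (Dr Cash, Cr Expenses, amount 233): Cash=859 Expenses=-571 Inventory=-274 Receivables=-14
After txn 6 (Dr Expenses, Cr Cash, amount 451): Cash=408 Expenses=-120 Inventory=-274 Receivables=-14
After txn 7 (Dr Expenses, Cr Receivables, amount 271): Cash=408 Expenses=151 Inventory=-274 Receivables=-285
After txn 8 (Dr Inventory, Cr Expenses, amount 176): Cash=408 Expenses=-25 Inventory=-98 Receivables=-285

Answer: 408 -25 -98 -285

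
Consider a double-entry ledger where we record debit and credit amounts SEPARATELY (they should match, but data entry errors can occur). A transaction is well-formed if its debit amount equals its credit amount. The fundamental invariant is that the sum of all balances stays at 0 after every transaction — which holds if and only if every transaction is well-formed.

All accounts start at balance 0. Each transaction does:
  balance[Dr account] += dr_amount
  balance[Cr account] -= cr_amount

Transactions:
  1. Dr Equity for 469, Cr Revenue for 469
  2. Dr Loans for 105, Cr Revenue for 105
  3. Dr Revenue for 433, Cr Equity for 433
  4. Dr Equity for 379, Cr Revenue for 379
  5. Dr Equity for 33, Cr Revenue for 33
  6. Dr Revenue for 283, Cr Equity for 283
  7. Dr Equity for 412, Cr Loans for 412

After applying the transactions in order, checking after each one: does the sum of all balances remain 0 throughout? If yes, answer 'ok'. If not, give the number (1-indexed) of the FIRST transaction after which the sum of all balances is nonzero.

Answer: ok

Derivation:
After txn 1: dr=469 cr=469 sum_balances=0
After txn 2: dr=105 cr=105 sum_balances=0
After txn 3: dr=433 cr=433 sum_balances=0
After txn 4: dr=379 cr=379 sum_balances=0
After txn 5: dr=33 cr=33 sum_balances=0
After txn 6: dr=283 cr=283 sum_balances=0
After txn 7: dr=412 cr=412 sum_balances=0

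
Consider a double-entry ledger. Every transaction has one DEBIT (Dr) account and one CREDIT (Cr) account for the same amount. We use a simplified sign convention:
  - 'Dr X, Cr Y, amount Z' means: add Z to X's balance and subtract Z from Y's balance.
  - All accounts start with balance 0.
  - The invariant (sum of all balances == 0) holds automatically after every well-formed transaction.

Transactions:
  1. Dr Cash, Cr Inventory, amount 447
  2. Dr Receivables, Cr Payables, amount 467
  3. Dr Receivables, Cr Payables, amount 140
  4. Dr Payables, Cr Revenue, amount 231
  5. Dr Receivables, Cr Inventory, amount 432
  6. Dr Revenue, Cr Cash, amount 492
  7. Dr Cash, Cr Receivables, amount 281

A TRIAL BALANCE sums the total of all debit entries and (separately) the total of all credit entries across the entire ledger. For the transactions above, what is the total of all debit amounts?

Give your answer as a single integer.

Txn 1: debit+=447
Txn 2: debit+=467
Txn 3: debit+=140
Txn 4: debit+=231
Txn 5: debit+=432
Txn 6: debit+=492
Txn 7: debit+=281
Total debits = 2490

Answer: 2490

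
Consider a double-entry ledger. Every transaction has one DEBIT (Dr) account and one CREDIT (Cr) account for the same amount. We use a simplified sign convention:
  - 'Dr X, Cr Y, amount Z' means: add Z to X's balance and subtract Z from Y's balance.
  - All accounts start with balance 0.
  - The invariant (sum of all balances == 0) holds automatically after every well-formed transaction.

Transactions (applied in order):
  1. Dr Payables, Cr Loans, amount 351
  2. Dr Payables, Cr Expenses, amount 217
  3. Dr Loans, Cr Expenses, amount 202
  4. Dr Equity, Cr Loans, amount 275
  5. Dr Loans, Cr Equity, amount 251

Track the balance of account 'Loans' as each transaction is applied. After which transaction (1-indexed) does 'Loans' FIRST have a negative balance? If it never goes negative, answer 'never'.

Answer: 1

Derivation:
After txn 1: Loans=-351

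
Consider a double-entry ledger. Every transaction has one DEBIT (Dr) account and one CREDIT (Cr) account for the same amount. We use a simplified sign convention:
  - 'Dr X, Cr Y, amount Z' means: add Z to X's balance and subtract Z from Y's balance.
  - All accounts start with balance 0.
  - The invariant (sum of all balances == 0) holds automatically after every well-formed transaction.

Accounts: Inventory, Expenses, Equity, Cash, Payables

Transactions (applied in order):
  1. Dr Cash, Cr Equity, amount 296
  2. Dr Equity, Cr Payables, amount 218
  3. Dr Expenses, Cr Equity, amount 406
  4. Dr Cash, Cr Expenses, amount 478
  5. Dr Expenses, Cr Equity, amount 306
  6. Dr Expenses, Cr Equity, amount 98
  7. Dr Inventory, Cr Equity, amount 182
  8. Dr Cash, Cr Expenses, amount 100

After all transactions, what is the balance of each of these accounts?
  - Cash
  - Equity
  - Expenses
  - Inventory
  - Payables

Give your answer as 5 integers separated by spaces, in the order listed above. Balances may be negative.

After txn 1 (Dr Cash, Cr Equity, amount 296): Cash=296 Equity=-296
After txn 2 (Dr Equity, Cr Payables, amount 218): Cash=296 Equity=-78 Payables=-218
After txn 3 (Dr Expenses, Cr Equity, amount 406): Cash=296 Equity=-484 Expenses=406 Payables=-218
After txn 4 (Dr Cash, Cr Expenses, amount 478): Cash=774 Equity=-484 Expenses=-72 Payables=-218
After txn 5 (Dr Expenses, Cr Equity, amount 306): Cash=774 Equity=-790 Expenses=234 Payables=-218
After txn 6 (Dr Expenses, Cr Equity, amount 98): Cash=774 Equity=-888 Expenses=332 Payables=-218
After txn 7 (Dr Inventory, Cr Equity, amount 182): Cash=774 Equity=-1070 Expenses=332 Inventory=182 Payables=-218
After txn 8 (Dr Cash, Cr Expenses, amount 100): Cash=874 Equity=-1070 Expenses=232 Inventory=182 Payables=-218

Answer: 874 -1070 232 182 -218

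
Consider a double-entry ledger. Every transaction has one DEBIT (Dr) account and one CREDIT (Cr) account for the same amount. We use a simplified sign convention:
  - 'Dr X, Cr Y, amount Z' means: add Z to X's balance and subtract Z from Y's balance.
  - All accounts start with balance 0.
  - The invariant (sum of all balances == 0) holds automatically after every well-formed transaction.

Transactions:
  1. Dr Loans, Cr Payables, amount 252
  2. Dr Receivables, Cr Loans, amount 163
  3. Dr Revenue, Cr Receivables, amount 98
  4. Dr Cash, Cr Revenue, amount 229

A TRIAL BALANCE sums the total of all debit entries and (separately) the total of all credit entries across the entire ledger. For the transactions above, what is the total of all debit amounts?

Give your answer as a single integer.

Answer: 742

Derivation:
Txn 1: debit+=252
Txn 2: debit+=163
Txn 3: debit+=98
Txn 4: debit+=229
Total debits = 742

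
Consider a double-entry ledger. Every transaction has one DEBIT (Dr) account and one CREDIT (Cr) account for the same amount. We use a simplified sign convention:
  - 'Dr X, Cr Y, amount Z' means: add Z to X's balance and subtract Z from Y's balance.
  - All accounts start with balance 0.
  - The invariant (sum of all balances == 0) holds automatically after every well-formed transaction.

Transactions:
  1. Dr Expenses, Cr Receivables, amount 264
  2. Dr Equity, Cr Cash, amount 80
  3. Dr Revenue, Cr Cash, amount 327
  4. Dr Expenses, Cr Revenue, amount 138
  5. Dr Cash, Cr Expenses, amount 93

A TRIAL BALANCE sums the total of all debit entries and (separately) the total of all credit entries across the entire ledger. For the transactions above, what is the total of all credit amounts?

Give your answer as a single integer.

Answer: 902

Derivation:
Txn 1: credit+=264
Txn 2: credit+=80
Txn 3: credit+=327
Txn 4: credit+=138
Txn 5: credit+=93
Total credits = 902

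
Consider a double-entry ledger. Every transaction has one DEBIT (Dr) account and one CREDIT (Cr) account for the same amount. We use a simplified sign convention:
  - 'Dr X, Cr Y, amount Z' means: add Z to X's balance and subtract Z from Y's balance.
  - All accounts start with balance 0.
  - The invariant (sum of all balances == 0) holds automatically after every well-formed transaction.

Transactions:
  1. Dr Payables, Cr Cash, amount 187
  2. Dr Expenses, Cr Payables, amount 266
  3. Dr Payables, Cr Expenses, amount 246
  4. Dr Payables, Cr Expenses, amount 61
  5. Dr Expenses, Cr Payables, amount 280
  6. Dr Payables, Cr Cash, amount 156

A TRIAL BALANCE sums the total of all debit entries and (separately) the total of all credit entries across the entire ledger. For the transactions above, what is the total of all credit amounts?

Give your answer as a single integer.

Txn 1: credit+=187
Txn 2: credit+=266
Txn 3: credit+=246
Txn 4: credit+=61
Txn 5: credit+=280
Txn 6: credit+=156
Total credits = 1196

Answer: 1196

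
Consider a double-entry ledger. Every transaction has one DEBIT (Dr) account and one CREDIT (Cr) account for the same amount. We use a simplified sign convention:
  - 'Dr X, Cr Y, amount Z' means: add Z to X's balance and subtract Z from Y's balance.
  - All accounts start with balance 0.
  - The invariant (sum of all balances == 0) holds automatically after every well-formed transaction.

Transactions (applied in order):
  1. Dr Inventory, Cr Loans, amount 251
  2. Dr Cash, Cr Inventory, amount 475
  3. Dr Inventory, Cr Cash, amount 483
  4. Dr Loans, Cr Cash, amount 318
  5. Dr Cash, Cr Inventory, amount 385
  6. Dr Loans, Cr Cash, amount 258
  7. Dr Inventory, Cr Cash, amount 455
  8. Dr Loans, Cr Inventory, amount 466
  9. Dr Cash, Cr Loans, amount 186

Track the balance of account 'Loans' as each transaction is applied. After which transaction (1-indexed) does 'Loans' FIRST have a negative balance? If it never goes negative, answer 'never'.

Answer: 1

Derivation:
After txn 1: Loans=-251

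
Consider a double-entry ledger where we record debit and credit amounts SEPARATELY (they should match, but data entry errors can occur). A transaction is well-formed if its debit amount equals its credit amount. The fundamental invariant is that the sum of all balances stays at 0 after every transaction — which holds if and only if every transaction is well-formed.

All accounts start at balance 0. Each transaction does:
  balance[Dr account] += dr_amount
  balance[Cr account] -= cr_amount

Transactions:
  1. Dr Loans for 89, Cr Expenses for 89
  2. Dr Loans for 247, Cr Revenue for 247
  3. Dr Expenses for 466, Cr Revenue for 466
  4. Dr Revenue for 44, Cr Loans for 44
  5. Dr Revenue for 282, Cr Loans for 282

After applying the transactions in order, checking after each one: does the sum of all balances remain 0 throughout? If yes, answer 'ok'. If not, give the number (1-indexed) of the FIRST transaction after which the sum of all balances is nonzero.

After txn 1: dr=89 cr=89 sum_balances=0
After txn 2: dr=247 cr=247 sum_balances=0
After txn 3: dr=466 cr=466 sum_balances=0
After txn 4: dr=44 cr=44 sum_balances=0
After txn 5: dr=282 cr=282 sum_balances=0

Answer: ok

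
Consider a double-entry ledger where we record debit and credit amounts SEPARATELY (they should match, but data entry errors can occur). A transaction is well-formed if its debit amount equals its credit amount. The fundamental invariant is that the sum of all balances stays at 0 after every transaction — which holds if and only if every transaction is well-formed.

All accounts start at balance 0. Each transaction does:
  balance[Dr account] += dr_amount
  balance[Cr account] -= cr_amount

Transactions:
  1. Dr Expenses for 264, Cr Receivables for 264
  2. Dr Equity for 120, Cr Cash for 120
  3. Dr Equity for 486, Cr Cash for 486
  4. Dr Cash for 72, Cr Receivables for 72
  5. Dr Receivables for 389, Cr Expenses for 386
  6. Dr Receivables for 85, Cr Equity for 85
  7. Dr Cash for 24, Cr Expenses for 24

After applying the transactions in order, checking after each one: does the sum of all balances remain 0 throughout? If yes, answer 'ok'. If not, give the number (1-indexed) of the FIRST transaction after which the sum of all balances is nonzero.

Answer: 5

Derivation:
After txn 1: dr=264 cr=264 sum_balances=0
After txn 2: dr=120 cr=120 sum_balances=0
After txn 3: dr=486 cr=486 sum_balances=0
After txn 4: dr=72 cr=72 sum_balances=0
After txn 5: dr=389 cr=386 sum_balances=3
After txn 6: dr=85 cr=85 sum_balances=3
After txn 7: dr=24 cr=24 sum_balances=3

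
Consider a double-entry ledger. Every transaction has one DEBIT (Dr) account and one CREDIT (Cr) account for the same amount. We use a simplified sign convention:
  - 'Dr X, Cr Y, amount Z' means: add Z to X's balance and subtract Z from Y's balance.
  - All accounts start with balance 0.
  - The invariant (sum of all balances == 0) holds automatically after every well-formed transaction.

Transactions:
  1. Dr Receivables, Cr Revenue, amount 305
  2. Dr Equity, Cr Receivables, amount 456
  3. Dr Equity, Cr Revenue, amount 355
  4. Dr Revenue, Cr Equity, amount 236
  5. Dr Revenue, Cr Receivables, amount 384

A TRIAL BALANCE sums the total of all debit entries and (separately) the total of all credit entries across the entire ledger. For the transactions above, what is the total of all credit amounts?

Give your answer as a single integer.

Txn 1: credit+=305
Txn 2: credit+=456
Txn 3: credit+=355
Txn 4: credit+=236
Txn 5: credit+=384
Total credits = 1736

Answer: 1736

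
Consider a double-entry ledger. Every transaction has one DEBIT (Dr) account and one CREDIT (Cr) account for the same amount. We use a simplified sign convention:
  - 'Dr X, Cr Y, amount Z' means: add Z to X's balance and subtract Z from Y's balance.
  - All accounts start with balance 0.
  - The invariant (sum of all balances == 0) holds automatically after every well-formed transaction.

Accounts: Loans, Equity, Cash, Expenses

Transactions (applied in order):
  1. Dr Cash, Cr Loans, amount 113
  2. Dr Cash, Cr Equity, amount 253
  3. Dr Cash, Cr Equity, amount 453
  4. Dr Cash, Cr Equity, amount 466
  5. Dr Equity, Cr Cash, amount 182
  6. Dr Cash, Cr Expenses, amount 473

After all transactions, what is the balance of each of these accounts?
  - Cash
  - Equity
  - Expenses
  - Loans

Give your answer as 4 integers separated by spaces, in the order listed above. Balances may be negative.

After txn 1 (Dr Cash, Cr Loans, amount 113): Cash=113 Loans=-113
After txn 2 (Dr Cash, Cr Equity, amount 253): Cash=366 Equity=-253 Loans=-113
After txn 3 (Dr Cash, Cr Equity, amount 453): Cash=819 Equity=-706 Loans=-113
After txn 4 (Dr Cash, Cr Equity, amount 466): Cash=1285 Equity=-1172 Loans=-113
After txn 5 (Dr Equity, Cr Cash, amount 182): Cash=1103 Equity=-990 Loans=-113
After txn 6 (Dr Cash, Cr Expenses, amount 473): Cash=1576 Equity=-990 Expenses=-473 Loans=-113

Answer: 1576 -990 -473 -113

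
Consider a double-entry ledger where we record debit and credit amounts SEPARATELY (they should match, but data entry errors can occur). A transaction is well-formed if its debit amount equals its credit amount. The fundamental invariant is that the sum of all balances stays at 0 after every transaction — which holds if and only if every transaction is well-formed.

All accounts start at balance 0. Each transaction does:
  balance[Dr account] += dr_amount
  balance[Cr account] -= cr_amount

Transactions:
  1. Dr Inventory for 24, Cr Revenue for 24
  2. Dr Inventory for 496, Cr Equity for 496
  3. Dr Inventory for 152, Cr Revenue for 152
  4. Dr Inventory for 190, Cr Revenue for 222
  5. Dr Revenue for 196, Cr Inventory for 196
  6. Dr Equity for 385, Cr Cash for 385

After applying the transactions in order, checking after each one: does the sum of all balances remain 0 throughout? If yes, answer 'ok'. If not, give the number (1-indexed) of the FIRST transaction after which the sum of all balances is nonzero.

After txn 1: dr=24 cr=24 sum_balances=0
After txn 2: dr=496 cr=496 sum_balances=0
After txn 3: dr=152 cr=152 sum_balances=0
After txn 4: dr=190 cr=222 sum_balances=-32
After txn 5: dr=196 cr=196 sum_balances=-32
After txn 6: dr=385 cr=385 sum_balances=-32

Answer: 4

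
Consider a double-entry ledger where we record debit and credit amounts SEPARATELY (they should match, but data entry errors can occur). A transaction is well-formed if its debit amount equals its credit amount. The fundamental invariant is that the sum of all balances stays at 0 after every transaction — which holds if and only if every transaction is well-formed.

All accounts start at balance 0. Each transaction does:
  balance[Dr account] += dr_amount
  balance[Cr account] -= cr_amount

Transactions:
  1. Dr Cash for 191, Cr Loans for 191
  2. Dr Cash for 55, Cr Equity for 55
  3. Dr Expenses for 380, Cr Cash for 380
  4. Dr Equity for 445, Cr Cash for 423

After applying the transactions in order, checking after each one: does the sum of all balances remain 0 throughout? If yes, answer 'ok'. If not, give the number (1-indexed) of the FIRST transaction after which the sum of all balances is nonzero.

Answer: 4

Derivation:
After txn 1: dr=191 cr=191 sum_balances=0
After txn 2: dr=55 cr=55 sum_balances=0
After txn 3: dr=380 cr=380 sum_balances=0
After txn 4: dr=445 cr=423 sum_balances=22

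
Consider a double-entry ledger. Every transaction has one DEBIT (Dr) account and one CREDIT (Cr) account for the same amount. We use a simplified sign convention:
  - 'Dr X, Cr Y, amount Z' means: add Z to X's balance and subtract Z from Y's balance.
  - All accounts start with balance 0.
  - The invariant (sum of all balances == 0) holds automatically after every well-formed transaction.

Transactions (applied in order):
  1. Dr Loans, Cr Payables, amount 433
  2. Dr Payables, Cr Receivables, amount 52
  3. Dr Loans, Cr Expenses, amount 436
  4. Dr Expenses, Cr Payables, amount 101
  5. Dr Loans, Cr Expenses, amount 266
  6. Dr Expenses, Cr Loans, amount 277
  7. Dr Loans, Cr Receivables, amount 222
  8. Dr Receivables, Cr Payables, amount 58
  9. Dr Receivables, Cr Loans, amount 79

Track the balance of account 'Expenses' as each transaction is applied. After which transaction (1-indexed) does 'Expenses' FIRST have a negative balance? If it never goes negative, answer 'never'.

Answer: 3

Derivation:
After txn 1: Expenses=0
After txn 2: Expenses=0
After txn 3: Expenses=-436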